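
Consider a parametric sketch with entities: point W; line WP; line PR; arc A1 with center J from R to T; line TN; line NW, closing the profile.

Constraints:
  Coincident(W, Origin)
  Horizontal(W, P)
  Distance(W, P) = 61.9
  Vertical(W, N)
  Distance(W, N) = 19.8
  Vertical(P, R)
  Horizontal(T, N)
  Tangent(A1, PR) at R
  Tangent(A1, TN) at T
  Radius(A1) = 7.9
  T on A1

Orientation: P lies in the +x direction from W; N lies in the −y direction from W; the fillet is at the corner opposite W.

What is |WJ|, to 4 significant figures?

55.30

W and N share the same x with |WN| = 19.8 and N on the −y side, so N = (0.000, -19.80). The virtual corner opposite W is at (61.90, -19.80). A1 meets PR tangentially, so JR is at right angles to PR and the tangent condition forces JT to be normal to TN, with radius 7.9, so the center J sits 7.9 in from both sides at J = (54.00, -11.90). Then |WJ| = |J − W| = 55.30.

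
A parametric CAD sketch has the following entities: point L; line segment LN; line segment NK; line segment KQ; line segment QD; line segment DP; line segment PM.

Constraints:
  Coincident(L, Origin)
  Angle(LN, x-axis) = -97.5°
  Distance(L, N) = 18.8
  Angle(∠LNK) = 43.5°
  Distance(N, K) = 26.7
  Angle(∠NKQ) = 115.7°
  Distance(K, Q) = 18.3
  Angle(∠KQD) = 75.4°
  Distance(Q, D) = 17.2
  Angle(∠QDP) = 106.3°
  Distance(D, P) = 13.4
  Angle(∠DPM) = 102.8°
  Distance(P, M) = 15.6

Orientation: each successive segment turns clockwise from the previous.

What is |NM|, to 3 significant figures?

23.6

∠QDP = 106.3° gives DP at -117° from the x-axis; with |DP| = 13.4, P = (-2.87, -4.62). ∠DPM = 102.8° gives PM at 166° from the x-axis; with |PM| = 15.6, M = (-18.0, -0.895). Then |NM| = |M − N| = 23.6.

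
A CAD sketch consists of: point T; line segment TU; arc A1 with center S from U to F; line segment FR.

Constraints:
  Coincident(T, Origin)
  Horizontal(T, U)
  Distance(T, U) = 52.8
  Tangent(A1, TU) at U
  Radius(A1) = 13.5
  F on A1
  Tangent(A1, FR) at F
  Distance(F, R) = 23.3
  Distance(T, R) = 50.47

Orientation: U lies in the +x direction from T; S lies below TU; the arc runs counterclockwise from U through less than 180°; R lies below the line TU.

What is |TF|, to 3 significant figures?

41.1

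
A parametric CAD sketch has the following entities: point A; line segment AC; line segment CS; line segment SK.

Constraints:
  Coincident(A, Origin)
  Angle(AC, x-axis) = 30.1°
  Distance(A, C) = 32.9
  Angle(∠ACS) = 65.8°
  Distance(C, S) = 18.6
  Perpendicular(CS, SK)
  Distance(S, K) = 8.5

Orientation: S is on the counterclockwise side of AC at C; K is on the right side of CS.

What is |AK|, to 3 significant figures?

38.8

A is at the origin; AC runs at 30.1° with length 32.9, so C = 32.9·(cos 30.1°, sin 30.1°) = (28.5, 16.5). ∠ACS = 65.8°, so CS runs at 30.1° + (180° − 65.8°) = 144° from the x-axis; with |CS| = 18.6, S = C + 18.6·(cos 144°, sin 144°) = (13.4, 27.4). CS ⟂ SK; with |SK| = 8.5 on the right of CS, K = S + 8.5·(0.584, 0.812) = (18.3, 34.3). Then |AK| = |K − A| = 38.8.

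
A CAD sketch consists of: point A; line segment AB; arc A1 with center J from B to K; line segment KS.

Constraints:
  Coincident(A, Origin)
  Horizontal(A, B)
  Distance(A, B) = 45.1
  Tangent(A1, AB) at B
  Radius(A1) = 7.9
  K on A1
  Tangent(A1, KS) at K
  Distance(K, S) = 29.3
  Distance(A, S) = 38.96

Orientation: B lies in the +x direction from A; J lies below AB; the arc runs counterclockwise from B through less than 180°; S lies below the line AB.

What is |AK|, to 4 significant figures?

38.33

A is at the origin; AB is horizontal with |AB| = 45.1 and B on the +x side, so B = (45.10, 0.000). Tangency of A1 to AB means the radius JB is perpendicular to AB, so J = B + (0, -7.9) = (45.10, -7.900). Since JK ⟂ KS (tangency), |JS| = √(7.9² + 29.3²) = 30.35 regardless of where K sits on A1. So S lies on both circle(A, 38.96) and circle(J, 30.35); the below-AB intersection is S = (24.56, -30.24). K is the foot of the tangent from S: K = (38.09, -4.252).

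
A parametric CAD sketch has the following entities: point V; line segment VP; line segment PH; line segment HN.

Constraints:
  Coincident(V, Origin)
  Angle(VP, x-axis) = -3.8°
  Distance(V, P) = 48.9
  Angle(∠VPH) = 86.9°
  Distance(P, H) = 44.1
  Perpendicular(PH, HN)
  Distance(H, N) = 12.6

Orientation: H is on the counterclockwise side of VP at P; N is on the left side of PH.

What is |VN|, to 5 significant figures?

55.055

∠VPH = 86.9°, so PH runs at -3.8° + (180° − 86.9°) = 89.300° from the x-axis; with |PH| = 44.1, H = P + 44.1·(cos 89.300°, sin 89.300°) = (49.331, 40.856). The perpendicularity gives HN at right angles to PH; with |HN| = 12.6 on the left of PH, N = H + 12.6·(-0.99993, 0.012217) = (36.732, 41.010). Then |VN| = |N − V| = 55.055.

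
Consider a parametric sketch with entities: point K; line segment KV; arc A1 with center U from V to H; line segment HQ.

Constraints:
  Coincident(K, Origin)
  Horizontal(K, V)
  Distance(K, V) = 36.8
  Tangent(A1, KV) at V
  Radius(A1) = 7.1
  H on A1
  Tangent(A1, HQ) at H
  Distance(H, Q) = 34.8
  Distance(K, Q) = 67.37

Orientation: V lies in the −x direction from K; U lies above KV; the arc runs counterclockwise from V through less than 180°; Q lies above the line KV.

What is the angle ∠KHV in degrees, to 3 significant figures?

91.4°

K is at the origin; KV is horizontal with |KV| = 36.8 and V on the −x side, so V = (-36.8, 0.00). Tangency of A1 to KV means the radius UV is perpendicular to KV, so U = V + (0, 7.1) = (-36.8, 7.10). Since UH ⟂ HQ (tangency), |UQ| = √(7.1² + 34.8²) = 35.5 regardless of where H sits on A1. So Q lies on both circle(K, 67.37) and circle(U, 35.5); the above-KV intersection is Q = (-56.5, 36.6). H is the foot of the tangent from Q: H = (-31.8, 12.1).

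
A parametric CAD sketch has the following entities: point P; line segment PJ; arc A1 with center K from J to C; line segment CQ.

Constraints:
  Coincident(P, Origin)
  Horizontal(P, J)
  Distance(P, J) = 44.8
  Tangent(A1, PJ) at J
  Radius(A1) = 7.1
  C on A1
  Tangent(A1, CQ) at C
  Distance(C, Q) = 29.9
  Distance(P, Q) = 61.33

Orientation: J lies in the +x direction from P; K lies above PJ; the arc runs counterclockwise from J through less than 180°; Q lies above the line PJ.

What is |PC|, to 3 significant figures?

52.5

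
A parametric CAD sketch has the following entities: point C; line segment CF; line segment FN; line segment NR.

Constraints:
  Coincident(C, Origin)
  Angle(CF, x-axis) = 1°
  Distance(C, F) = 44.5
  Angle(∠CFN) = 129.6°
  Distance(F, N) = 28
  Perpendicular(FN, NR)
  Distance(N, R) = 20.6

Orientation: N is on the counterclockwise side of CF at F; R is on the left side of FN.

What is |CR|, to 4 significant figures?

58.00

C is at the origin; CF runs at 1.0° with length 44.5, so F = 44.5·(cos 1.0°, sin 1.0°) = (44.49, 0.7766). ∠CFN = 129.6°, so FN runs at 1.0° + (180° − 129.6°) = 51.40° from the x-axis; with |FN| = 28.0, N = F + 28.0·(cos 51.40°, sin 51.40°) = (61.96, 22.66). FN ⟂ NR; with |NR| = 20.6 on the left of FN, R = N + 20.6·(-0.7815, 0.6239) = (45.86, 35.51). Then |CR| = |R − C| = 58.00.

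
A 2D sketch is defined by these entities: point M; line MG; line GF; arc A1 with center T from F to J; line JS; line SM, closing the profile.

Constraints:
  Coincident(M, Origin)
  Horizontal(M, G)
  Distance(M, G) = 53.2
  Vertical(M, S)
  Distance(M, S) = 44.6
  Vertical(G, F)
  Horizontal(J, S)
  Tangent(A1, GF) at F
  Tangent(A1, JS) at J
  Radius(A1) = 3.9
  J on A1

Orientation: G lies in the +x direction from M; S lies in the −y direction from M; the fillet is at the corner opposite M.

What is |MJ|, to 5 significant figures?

66.480

The virtual corner opposite M is at (53.200, -44.600). Tangency of A1 to GF means the radius TF is perpendicular to GF and tangency of A1 to JS means the radius TJ is perpendicular to JS, with radius 3.9, so the center T sits 3.9 in from both sides at T = (49.300, -40.700). That places the tangent points at F = (53.200, -40.700) on GF and J = (49.300, -44.600) on JS. Then |MJ| = |J − M| = 66.480.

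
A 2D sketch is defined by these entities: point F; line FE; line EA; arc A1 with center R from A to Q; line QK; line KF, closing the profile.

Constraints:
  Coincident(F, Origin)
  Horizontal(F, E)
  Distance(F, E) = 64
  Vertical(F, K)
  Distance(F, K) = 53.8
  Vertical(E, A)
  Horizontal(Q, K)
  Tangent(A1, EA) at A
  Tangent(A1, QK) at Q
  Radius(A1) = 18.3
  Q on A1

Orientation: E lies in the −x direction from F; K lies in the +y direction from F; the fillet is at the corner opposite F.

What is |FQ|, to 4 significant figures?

70.59

The virtual corner opposite F is at (-64.00, 53.80). Tangency of A1 to EA means the radius RA is perpendicular to EA and A1 meets QK tangentially, so RQ is at right angles to QK, with radius 18.3, so the center R sits 18.3 in from both sides at R = (-45.70, 35.50). That places the tangent points at A = (-64.00, 35.50) on EA and Q = (-45.70, 53.80) on QK. Then |FQ| = |Q − F| = 70.59.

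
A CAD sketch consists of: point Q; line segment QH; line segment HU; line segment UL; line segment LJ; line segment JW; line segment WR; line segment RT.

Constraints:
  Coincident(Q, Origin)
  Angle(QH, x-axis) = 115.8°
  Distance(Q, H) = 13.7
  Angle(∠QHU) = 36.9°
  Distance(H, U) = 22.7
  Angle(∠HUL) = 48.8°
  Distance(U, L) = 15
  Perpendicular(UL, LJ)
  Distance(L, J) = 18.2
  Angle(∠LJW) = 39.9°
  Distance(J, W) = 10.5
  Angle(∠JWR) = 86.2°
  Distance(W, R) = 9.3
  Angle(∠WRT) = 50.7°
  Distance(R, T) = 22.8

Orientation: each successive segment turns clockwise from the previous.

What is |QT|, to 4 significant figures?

24.02

∠JWR = 86.2° gives WR at -122.4° from the x-axis; with |WR| = 9.3, R = (-2.182, 0.4806). ∠WRT = 50.7° gives RT at 108.3° from the x-axis; with |RT| = 22.8, T = (-9.341, 22.13). Then |QT| = |T − Q| = 24.02.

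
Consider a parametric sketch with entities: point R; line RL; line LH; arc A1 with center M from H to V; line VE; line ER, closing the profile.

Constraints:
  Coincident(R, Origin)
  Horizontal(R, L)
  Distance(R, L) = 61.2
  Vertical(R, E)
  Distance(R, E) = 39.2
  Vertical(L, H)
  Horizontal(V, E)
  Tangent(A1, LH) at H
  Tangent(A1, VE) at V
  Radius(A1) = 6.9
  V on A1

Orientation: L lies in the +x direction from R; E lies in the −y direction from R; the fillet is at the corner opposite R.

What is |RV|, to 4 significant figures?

66.97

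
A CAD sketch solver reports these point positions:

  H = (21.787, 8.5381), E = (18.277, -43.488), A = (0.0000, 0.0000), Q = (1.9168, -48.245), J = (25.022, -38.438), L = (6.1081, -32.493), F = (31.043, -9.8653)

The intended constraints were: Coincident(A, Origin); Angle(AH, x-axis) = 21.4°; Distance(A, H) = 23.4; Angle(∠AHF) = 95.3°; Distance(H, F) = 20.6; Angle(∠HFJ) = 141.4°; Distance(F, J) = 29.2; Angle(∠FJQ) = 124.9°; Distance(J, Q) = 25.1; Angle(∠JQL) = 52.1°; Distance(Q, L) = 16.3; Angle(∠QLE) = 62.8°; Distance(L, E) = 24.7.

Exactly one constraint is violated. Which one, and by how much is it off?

Distance(L, E) = 24.7 — off by 8.30.

A = (0.00, 0.00) ✓; AH at 21.40° ✓; |AH| = 23.40 ✓; ∠AHF = 95.30° ✓; |HF| = 20.60 ✓; ∠HFJ = 141.4° ✓; |FJ| = 29.20 ✓; ∠FJQ = 124.9° ✓; |JQ| = 25.10 ✓; ∠JQL = 52.10° ✓; |QL| = 16.30 ✓; ∠QLE = 62.80° ✓; |LE| = 16.40 ✗.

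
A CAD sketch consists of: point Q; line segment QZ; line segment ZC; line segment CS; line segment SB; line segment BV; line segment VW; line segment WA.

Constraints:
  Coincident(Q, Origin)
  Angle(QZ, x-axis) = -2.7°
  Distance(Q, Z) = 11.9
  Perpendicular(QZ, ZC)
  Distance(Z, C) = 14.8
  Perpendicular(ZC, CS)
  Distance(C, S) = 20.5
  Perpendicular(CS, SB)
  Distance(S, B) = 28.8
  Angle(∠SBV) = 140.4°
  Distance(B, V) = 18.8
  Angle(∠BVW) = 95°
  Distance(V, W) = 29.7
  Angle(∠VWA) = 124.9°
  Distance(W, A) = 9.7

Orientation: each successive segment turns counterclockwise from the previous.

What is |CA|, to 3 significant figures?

23.1

∠BVW = 95.0° gives VW at 31.9° from the x-axis; with |VW| = 29.7, W = (27.3, -12.9). ∠VWA = 124.9° gives WA at 87.0° from the x-axis; with |WA| = 9.7, A = (27.8, -3.23). Then |CA| = |A − C| = 23.1.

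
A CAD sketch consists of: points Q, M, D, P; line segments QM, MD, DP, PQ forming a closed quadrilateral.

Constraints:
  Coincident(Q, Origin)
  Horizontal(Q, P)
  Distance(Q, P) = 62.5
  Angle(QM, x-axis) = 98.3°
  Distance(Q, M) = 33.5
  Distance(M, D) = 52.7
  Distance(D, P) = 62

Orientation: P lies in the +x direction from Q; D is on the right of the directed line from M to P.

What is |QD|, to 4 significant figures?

19.21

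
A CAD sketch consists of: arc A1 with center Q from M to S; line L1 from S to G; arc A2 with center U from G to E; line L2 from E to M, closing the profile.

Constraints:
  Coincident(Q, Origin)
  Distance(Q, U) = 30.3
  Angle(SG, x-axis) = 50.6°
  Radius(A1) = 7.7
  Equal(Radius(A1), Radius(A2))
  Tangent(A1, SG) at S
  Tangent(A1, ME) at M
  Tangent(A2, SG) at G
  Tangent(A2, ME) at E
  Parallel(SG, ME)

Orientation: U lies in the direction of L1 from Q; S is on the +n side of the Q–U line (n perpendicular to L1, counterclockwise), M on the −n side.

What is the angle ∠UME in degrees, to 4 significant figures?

14.26°

The slot axis is L1's direction at 50.6°, so u = (cos 50.6°, sin 50.6°) = (0.6347, 0.7727) and n = (−sin 50.6°, cos 50.6°) = (-0.7727, 0.6347). Q is at the origin and U lies 30.3 along u from Q, so U = 30.3·u = (19.23, 23.41). Tangency of A1 to both parallel lines with radius 7.7 puts S and M at Q ± 7.7·n: S = (-5.950, 4.887), M = (5.950, -4.887). Equal radii place G and E the same way about U: G = U + 7.7·n = (13.28, 28.30), E = U − 7.7·n = (25.18, 18.53). Then cos ∠UME = MU·ME / (|MU||ME|), giving 14.26°.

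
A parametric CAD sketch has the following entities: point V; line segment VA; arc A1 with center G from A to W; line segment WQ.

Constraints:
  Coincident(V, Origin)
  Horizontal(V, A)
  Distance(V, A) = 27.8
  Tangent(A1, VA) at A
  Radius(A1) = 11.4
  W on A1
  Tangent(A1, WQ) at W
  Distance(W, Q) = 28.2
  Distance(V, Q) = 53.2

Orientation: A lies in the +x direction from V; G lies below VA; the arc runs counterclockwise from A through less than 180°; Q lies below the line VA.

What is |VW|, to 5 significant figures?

25.346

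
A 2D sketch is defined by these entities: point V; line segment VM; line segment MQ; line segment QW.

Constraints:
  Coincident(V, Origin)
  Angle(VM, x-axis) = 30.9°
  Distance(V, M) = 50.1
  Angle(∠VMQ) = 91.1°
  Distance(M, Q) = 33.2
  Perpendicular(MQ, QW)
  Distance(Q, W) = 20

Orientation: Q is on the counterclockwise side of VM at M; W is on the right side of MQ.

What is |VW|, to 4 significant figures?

77.97

V is at the origin; VM runs at 30.9° with length 50.1, so M = 50.1·(cos 30.9°, sin 30.9°) = (42.99, 25.73). ∠VMQ = 91.1°, so MQ runs at 30.9° + (180° − 91.1°) = 119.8° from the x-axis; with |MQ| = 33.2, Q = M + 33.2·(cos 119.8°, sin 119.8°) = (26.49, 54.54). MQ ⟂ QW; with |QW| = 20.0 on the right of MQ, W = Q + 20.0·(0.8678, 0.4970) = (43.84, 64.48). Then |VW| = |W − V| = 77.97.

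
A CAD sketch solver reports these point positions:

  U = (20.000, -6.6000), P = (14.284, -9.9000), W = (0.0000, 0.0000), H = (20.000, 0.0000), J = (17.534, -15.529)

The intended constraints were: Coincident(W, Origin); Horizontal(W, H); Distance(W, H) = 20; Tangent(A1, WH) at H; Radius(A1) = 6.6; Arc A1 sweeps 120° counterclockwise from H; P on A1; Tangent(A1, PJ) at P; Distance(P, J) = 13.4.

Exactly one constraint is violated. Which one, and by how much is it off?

Distance(P, J) = 13.4 — off by 6.90.

W = (0.00, 0.00) ✓; W.y = 0.00, H.y = 0.00 ✓; |WH| = 20.00 ✓; ∠(UH, HW) = 90.00° ✓; |UH| = 6.600 ✓; bearing(U→P) − bearing(U→H) = 120.0° ✓; |UP| = 6.600 ✓; ∠(UP, PJ) = 90.00° ✓; |PJ| = 6.500 ✗.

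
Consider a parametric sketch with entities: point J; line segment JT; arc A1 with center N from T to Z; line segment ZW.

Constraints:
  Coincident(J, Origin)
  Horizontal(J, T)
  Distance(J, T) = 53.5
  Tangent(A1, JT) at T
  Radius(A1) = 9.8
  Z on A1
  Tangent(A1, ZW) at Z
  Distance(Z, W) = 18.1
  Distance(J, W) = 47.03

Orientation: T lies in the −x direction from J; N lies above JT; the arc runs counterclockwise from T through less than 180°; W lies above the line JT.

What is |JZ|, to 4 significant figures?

44.61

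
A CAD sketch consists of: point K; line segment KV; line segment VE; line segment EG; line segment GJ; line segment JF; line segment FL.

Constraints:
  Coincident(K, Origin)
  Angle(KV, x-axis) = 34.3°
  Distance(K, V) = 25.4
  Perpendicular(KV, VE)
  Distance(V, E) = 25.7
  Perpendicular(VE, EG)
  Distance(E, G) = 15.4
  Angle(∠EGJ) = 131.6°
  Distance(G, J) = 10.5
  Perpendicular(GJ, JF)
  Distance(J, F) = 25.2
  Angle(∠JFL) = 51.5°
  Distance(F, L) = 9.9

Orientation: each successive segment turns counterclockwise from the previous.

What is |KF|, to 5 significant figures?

21.902

∠EGJ = 131.6° gives GJ at -97.300° from the x-axis; with |GJ| = 10.5, J = (-7.5558, 16.451). GJ is perpendicular to JF, so JF runs at -7.3000°; with |JF| = 25.2, F = (17.440, 13.249). Then |KF| = |F − K| = 21.902.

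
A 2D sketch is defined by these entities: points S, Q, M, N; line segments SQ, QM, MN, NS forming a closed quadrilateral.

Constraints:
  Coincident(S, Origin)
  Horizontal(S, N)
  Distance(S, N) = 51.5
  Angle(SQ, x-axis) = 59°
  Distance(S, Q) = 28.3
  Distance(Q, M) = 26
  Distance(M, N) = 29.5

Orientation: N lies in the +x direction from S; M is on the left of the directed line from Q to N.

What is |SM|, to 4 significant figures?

48.77

S is at the origin; SN is horizontal with |SN| = 51.5 and N in +x, so N = (51.5, 0). SQ runs at 59.0° with |SQ| = 28.3, so Q = (14.58, 24.26). M is determined by |QM| = 26.0 and |MN| = 29.5 together: it lies at the intersection of circle(Q, 26.0) and circle(N, 29.5). With |QN| = 44.18, the foot of the radical line on QN is 19.89 from Q and the perpendicular offset is √(26.0² − 19.89²) = 16.74. Taking the left-of-QN solution: M = (40.39, 27.33).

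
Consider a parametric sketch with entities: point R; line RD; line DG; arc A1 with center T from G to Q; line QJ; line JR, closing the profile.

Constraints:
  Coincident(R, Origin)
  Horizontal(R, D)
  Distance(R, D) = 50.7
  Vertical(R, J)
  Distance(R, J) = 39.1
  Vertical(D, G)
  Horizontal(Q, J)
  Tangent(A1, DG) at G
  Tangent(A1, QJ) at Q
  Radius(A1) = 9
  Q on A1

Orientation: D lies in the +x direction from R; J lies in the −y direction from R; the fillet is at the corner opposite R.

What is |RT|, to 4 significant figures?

51.43

R and J share the same x with |RJ| = 39.1 and J on the −y side, so J = (0.000, -39.10). The virtual corner opposite R is at (50.70, -39.10). A1 meets DG tangentially, so TG is at right angles to DG and the tangent condition forces TQ to be normal to QJ, with radius 9.0, so the center T sits 9.0 in from both sides at T = (41.70, -30.10). Then |RT| = |T − R| = 51.43.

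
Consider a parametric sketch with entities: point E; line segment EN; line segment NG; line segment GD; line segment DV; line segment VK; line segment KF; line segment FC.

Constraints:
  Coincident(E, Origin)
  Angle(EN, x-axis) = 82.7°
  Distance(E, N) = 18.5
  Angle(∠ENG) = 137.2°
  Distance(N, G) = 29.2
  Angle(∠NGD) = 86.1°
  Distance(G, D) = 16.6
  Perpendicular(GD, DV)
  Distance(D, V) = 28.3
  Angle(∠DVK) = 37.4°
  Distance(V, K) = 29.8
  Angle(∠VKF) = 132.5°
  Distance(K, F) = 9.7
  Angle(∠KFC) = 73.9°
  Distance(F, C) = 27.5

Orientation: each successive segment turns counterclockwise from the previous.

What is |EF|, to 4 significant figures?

49.17

E is at the origin; EN runs at 82.7° with length 18.5, so N = (2.351, 18.35). ∠ENG = 137.2° gives NG at 125.5° from the x-axis; with |NG| = 29.2, G = (-14.61, 42.12). ∠NGD = 86.1° gives GD at -140.6° from the x-axis; with |GD| = 16.6, D = (-27.43, 31.59). GD ⟂ DV, so DV runs at -50.60°; with |DV| = 28.3, V = (-9.470, 9.717). ∠DVK = 37.4° gives VK at 92.00° from the x-axis; with |VK| = 29.8, K = (-10.51, 39.50). ∠VKF = 132.5° gives KF at 139.5° from the x-axis; with |KF| = 9.7, F = (-17.89, 45.80). Then |EF| = |F − E| = 49.17.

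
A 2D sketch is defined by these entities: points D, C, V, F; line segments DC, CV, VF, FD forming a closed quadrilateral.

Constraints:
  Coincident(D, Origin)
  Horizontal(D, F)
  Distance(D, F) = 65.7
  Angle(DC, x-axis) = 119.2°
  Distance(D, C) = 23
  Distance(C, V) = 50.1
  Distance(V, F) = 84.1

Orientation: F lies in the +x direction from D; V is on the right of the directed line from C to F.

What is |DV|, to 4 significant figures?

32.64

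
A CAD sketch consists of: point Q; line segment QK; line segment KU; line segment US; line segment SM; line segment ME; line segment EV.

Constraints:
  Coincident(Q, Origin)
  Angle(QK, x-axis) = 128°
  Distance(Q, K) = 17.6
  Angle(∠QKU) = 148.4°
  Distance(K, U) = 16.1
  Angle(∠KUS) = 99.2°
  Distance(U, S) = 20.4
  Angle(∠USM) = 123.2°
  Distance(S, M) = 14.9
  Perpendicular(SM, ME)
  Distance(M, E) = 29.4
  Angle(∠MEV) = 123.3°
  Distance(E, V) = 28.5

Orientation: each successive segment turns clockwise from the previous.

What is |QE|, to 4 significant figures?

3.603

∠USM = 123.2° gives SM at -41.20° from the x-axis; with |SM| = 14.9, M = (18.23, 25.54). SM is perpendicular to ME, so ME runs at -131.2°; with |ME| = 29.4, E = (-1.136, 3.419). Then |QE| = |E − Q| = 3.603.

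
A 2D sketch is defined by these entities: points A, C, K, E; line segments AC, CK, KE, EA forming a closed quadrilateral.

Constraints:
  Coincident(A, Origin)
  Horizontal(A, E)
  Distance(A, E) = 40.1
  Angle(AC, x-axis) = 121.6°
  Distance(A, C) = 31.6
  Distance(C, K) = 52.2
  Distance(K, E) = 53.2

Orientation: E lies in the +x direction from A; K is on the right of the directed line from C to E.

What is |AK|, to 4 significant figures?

25.46

A is at the origin; A and E share the same y with |AE| = 40.1 and E in +x, so E = (40.1, 0). AC runs at 121.6° with |AC| = 31.6, so C = (-16.56, 26.91). K is determined by |CK| = 52.2 and |KE| = 53.2 together: it lies at the intersection of circle(C, 52.2) and circle(E, 53.2). With |CE| = 62.73, the foot of the radical line on CE is 30.52 from C and the perpendicular offset is √(52.2² − 30.52²) = 42.35. Taking the right-of-CE solution: K = (-7.158, -24.43).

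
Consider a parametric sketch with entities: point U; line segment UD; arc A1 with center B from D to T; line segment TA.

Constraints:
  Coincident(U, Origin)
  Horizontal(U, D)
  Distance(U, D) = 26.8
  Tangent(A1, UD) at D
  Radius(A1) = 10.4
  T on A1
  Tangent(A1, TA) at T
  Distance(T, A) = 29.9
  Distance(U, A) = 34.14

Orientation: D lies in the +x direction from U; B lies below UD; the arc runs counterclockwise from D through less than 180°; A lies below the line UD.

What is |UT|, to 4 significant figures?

18.36

U is at the origin; U and D share the same y with |UD| = 26.8 and D on the +x side, so D = (26.80, 0.000). A1 meets UD tangentially, so BD is at right angles to UD, so B = D + (0, -10.4) = (26.80, -10.40). Since BT ⟂ TA (tangency), |BA| = √(10.4² + 29.9²) = 31.66 regardless of where T sits on A1. So A lies on both circle(U, 34.14) and circle(B, 31.66); the below-UD intersection is A = (5.383, -33.71). T is the foot of the tangent from A: T = (17.25, -6.271).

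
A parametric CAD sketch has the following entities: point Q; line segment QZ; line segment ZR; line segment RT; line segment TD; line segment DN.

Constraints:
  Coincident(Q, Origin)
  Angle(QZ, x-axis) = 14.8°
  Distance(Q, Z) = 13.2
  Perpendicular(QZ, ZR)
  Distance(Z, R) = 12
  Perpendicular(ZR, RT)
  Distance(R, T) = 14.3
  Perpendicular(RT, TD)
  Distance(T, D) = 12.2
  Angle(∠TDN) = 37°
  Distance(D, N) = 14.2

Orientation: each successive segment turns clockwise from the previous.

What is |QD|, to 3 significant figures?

1.12

The perpendicularity gives RT at right angles to ZR, so RT runs at -165°; with |RT| = 14.3, T = (2.00, -11.9). RT is perpendicular to TD, so TD runs at 105°; with |TD| = 12.2, D = (-1.11, -0.0876). Then |QD| = |D − Q| = 1.12.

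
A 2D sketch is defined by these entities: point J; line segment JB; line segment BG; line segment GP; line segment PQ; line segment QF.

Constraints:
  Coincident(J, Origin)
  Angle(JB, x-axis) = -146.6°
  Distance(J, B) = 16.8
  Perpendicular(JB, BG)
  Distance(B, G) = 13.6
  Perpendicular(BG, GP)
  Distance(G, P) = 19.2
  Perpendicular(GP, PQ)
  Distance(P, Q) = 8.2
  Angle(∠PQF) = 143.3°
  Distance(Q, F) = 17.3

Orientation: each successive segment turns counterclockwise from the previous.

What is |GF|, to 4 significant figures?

23.78

J is at the origin; JB runs at -146.6° with length 16.8, so B = (-14.03, -9.248). The perpendicularity gives BG at right angles to JB, so BG runs at -56.60°; with |BG| = 13.6, G = (-6.539, -20.60). BG is perpendicular to GP, so GP runs at 33.40°; with |GP| = 19.2, P = (9.490, -10.03). The perpendicularity gives PQ at right angles to GP, so PQ runs at 123.4°; with |PQ| = 8.2, Q = (4.976, -3.187). ∠PQF = 143.3° gives QF at 160.1° from the x-axis; with |QF| = 17.3, F = (-11.29, 2.702). Then |GF| = |F − G| = 23.78.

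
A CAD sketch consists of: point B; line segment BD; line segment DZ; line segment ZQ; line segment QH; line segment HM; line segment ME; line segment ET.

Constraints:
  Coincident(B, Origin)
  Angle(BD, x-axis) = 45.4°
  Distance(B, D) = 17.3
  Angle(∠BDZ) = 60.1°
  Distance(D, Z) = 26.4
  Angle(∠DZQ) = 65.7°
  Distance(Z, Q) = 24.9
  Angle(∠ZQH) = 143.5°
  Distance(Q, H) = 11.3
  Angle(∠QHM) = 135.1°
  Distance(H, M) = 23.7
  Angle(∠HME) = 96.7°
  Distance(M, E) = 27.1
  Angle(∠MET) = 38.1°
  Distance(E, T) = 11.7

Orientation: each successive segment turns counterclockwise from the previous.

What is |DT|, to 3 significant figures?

8.43

∠HME = 96.7° gives ME at 84.3° from the x-axis; with |ME| = 27.1, E = (25.3, 14.0). ∠MET = 38.1° gives ET at -134° from the x-axis; with |ET| = 11.7, T = (17.2, 5.57). Then |DT| = |T − D| = 8.43.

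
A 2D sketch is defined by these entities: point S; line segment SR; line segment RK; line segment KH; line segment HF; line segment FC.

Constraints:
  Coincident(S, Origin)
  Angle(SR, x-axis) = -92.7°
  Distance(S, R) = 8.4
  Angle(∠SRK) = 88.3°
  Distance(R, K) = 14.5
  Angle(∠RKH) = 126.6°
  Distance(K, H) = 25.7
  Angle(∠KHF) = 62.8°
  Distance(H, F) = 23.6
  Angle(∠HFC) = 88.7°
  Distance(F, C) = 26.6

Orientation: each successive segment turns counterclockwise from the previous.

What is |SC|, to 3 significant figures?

10.6

S is at the origin; SR runs at -92.7° with length 8.4, so R = (-0.396, -8.39). ∠SRK = 88.3° gives RK at -1.00° from the x-axis; with |RK| = 14.5, K = (14.1, -8.64). ∠RKH = 126.6° gives KH at 52.4° from the x-axis; with |KH| = 25.7, H = (29.8, 11.7). ∠KHF = 62.8° gives HF at 170° from the x-axis; with |HF| = 23.6, F = (6.57, 16.0). ∠HFC = 88.7° gives FC at -99.1° from the x-axis; with |FC| = 26.6, C = (2.36, -10.3). Then |SC| = |C − S| = 10.6.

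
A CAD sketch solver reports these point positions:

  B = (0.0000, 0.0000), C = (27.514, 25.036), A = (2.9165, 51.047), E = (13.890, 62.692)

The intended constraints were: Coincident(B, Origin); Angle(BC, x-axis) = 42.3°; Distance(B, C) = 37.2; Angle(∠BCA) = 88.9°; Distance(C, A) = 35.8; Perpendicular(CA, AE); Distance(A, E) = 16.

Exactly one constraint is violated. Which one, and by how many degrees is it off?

Perpendicular(CA, AE) — off by 3.30°.

B = (0.00, 0.00) ✓; BC at 42.30° ✓; |BC| = 37.20 ✓; ∠BCA = 88.90° ✓; |CA| = 35.80 ✓; ∠(CA, AE) = 86.70° ✗; |AE| = 16.00 ✓.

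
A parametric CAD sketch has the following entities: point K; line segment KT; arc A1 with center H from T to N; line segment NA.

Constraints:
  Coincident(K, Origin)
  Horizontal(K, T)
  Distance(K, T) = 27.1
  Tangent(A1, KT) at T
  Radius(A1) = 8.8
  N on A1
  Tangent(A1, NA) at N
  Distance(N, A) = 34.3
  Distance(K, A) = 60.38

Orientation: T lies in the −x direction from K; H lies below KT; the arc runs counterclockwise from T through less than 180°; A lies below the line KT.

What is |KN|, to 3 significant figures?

35.9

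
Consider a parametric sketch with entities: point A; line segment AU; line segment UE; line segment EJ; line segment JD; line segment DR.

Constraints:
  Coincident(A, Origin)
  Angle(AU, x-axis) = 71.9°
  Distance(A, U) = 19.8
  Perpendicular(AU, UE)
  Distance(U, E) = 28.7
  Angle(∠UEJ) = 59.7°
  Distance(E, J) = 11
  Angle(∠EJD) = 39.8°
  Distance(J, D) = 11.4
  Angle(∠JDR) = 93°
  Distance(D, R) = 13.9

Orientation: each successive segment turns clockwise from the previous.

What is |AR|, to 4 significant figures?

42.62

A is at the origin; AU runs at 71.9° with length 19.8, so U = (6.151, 18.82). AU is perpendicular to UE, so UE runs at -18.10°; with |UE| = 28.7, E = (33.43, 9.904). ∠UEJ = 59.7° gives EJ at -138.4° from the x-axis; with |EJ| = 11.0, J = (25.21, 2.601). ∠EJD = 39.8° gives JD at 81.40° from the x-axis; with |JD| = 11.4, D = (26.91, 13.87). ∠JDR = 93.0° gives DR at -5.600° from the x-axis; with |DR| = 13.9, R = (40.74, 12.52). Then |AR| = |R − A| = 42.62.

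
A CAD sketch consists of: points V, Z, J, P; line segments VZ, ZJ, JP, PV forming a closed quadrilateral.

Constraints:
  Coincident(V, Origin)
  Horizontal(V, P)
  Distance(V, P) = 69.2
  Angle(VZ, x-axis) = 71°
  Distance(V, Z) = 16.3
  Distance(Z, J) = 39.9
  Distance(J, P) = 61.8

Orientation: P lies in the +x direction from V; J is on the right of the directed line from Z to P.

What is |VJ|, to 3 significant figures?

26.8

Checks: |ZJ| = 39.90 ✓; |JP| = 61.80 ✓.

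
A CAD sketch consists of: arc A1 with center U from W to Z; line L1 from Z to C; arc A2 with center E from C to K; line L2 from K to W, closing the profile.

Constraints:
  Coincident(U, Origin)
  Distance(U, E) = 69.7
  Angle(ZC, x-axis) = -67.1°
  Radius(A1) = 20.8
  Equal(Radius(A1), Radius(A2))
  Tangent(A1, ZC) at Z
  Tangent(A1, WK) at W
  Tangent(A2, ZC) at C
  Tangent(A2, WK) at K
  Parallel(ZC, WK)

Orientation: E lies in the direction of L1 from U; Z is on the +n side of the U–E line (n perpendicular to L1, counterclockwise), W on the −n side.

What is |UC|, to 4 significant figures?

72.74

Tangency of A1 to both parallel lines with radius 20.8 puts Z and W at U ± 20.8·n: Z = (19.16, 8.094), W = (-19.16, -8.094). Equal radii place C and K the same way about E: C = E + 20.8·n = (46.28, -56.11), K = E − 20.8·n = (7.961, -72.30). Then |UC| = |C − U| = 72.74.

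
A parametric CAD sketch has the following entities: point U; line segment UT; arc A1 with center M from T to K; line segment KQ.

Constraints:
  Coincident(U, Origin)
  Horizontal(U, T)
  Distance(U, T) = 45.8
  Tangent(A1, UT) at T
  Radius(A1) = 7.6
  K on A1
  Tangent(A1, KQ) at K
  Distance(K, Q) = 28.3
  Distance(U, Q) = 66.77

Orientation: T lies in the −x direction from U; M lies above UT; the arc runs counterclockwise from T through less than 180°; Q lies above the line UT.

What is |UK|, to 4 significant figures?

41.63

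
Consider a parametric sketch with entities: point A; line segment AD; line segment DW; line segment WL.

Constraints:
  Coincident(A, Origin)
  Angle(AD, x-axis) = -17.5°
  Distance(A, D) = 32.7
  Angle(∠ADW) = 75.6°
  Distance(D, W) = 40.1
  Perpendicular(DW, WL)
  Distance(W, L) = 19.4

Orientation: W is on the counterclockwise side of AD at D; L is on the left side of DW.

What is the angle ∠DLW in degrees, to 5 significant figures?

64.183°

∠ADW = 75.6°, so DW runs at -17.5° + (180° − 75.6°) = 86.900° from the x-axis; with |DW| = 40.1, W = D + 40.1·(cos 86.900°, sin 86.900°) = (33.355, 30.208). DW ⟂ WL; with |WL| = 19.4 on the left of DW, L = W + 19.4·(-0.99854, 0.054079) = (13.983, 31.257). Then cos ∠DLW = LD·LW / (|LD||LW|), giving 64.183°.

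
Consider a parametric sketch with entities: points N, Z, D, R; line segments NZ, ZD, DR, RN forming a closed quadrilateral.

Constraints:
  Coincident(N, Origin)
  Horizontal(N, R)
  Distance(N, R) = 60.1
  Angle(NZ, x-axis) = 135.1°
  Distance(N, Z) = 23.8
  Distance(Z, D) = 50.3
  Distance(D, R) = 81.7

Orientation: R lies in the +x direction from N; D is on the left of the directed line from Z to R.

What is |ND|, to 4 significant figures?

61.78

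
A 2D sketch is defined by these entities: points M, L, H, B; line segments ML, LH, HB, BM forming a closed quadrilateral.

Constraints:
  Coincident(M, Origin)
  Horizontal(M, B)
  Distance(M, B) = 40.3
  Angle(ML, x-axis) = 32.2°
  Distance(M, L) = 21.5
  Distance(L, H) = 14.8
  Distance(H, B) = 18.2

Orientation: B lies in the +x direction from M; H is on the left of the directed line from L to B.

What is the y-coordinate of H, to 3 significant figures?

16.3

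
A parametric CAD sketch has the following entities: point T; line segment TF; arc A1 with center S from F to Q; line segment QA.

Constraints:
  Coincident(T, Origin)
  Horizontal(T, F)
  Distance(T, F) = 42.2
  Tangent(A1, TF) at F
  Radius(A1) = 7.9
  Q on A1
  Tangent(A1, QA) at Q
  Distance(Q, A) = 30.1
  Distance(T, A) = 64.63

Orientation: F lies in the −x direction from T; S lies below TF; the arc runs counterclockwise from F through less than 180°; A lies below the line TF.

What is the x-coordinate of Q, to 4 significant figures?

-50.06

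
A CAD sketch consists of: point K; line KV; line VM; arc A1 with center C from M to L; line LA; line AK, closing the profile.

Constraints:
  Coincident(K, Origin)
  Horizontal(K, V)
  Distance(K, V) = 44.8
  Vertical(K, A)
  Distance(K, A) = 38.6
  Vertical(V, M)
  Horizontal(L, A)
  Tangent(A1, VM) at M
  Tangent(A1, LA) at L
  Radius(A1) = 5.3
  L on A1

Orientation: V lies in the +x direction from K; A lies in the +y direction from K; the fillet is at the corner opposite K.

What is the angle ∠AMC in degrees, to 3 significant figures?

6.75°

K is at the origin; K and V share the same y with |KV| = 44.8 and V on the +x side, so V = (44.8, 0.00). K and A share the same x with |KA| = 38.6 and A on the +y side, so A = (0.00, 38.6). The virtual corner opposite K is at (44.8, 38.6). A1 meets VM tangentially, so CM is at right angles to VM and A1 meets LA tangentially, so CL is at right angles to LA, with radius 5.3, so the center C sits 5.3 in from both sides at C = (39.5, 33.3). That places the tangent points at M = (44.8, 33.3) on VM and L = (39.5, 38.6) on LA. Then cos ∠AMC = MA·MC / (|MA||MC|), giving 6.75°.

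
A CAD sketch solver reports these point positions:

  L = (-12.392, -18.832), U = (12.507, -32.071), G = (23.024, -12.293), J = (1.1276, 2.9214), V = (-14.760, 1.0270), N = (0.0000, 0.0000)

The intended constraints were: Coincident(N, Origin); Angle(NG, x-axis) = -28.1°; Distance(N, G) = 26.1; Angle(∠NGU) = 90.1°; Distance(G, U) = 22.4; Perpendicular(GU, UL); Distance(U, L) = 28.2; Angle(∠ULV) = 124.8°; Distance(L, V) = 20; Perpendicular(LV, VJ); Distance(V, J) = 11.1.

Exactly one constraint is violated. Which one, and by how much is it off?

Distance(V, J) = 11.1 — off by 4.90.

N = (0.00, 0.00) ✓; NG at -28.10° ✓; |NG| = 26.10 ✓; ∠NGU = 90.10° ✓; |GU| = 22.40 ✓; ∠(GU, UL) = 90.00° ✓; |UL| = 28.20 ✓; ∠ULV = 124.8° ✓; |LV| = 20.00 ✓; ∠(LV, VJ) = 90.00° ✓; |VJ| = 16.00 ✗.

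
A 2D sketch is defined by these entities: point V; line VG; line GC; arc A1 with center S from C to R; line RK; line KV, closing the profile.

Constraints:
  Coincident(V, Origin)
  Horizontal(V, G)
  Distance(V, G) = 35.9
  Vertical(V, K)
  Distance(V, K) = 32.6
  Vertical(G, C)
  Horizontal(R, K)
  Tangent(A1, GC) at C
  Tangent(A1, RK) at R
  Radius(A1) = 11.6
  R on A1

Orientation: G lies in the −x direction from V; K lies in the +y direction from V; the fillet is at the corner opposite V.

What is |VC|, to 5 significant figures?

41.591

V is at the origin; V and G share the same y with |VG| = 35.9 and G on the −x side, so G = (-35.900, 0.0000). V and K share the same x with |VK| = 32.6 and K on the +y side, so K = (0.0000, 32.600). The virtual corner opposite V is at (-35.900, 32.600). Since A1 is tangent to GC there, SC ⟂ GC and since A1 is tangent to RK there, SR ⟂ RK, with radius 11.6, so the center S sits 11.6 in from both sides at S = (-24.300, 21.000). That places the tangent points at C = (-35.900, 21.000) on GC and R = (-24.300, 32.600) on RK. Then |VC| = |C − V| = 41.591.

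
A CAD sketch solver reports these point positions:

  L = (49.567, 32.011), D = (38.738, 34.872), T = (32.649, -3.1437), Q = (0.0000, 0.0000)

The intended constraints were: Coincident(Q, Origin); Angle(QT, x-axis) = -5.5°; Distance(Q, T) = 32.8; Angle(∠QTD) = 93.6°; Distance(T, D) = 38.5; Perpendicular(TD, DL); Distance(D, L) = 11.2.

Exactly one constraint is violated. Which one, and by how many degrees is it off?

Perpendicular(TD, DL) — off by 5.70°.

Q = (0.00, 0.00) ✓; QT at -5.500° ✓; |QT| = 32.80 ✓; ∠QTD = 93.60° ✓; |TD| = 38.50 ✓; ∠(TD, DL) = 95.70° ✗; |DL| = 11.20 ✓.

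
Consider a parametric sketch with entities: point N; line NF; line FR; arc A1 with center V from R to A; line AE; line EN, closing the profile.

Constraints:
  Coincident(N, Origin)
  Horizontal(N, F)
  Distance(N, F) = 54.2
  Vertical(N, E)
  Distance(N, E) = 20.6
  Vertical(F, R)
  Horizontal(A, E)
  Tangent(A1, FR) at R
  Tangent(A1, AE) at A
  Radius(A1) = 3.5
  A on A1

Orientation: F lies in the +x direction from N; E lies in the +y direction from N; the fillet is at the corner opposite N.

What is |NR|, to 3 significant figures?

56.8

N is at the origin; NF is horizontal with |NF| = 54.2 and F on the +x side, so F = (54.2, 0.00). N and E share the same x with |NE| = 20.6 and E on the +y side, so E = (0.00, 20.6). The virtual corner opposite N is at (54.2, 20.6). Tangency of A1 to FR means the radius VR is perpendicular to FR and A1 meets AE tangentially, so VA is at right angles to AE, with radius 3.5, so the center V sits 3.5 in from both sides at V = (50.7, 17.1). That places the tangent points at R = (54.2, 17.1) on FR and A = (50.7, 20.6) on AE. Then |NR| = |R − N| = 56.8.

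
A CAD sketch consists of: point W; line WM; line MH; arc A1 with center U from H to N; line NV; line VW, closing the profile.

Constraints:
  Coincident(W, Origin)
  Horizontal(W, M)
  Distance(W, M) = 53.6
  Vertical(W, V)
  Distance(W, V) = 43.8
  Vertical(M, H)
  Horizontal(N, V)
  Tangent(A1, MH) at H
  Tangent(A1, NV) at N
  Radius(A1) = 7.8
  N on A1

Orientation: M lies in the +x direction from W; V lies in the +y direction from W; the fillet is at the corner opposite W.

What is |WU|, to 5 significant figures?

58.255

W is at the origin; WM is horizontal with |WM| = 53.6 and M on the +x side, so M = (53.600, 0.0000). W and V share the same x with |WV| = 43.8 and V on the +y side, so V = (0.0000, 43.800). The virtual corner opposite W is at (53.600, 43.800). Tangency of A1 to MH means the radius UH is perpendicular to MH and tangency of A1 to NV means the radius UN is perpendicular to NV, with radius 7.8, so the center U sits 7.8 in from both sides at U = (45.800, 36.000). Then |WU| = |U − W| = 58.255.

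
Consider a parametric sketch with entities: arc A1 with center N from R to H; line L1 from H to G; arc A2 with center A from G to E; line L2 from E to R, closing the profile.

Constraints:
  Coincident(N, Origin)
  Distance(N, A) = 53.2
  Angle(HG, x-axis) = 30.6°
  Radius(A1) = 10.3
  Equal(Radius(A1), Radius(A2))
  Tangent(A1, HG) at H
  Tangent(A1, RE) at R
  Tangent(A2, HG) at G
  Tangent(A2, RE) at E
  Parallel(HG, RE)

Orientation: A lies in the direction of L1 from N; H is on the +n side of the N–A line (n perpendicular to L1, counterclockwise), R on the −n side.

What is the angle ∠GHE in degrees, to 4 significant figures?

21.17°

Tangency of A1 to both parallel lines with radius 10.3 puts H and R at N ± 10.3·n: H = (-5.243, 8.866), R = (5.243, -8.866). Equal radii place G and E the same way about A: G = A + 10.3·n = (40.55, 35.95), E = A − 10.3·n = (51.03, 18.22). Then cos ∠GHE = HG·HE / (|HG||HE|), giving 21.17°.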